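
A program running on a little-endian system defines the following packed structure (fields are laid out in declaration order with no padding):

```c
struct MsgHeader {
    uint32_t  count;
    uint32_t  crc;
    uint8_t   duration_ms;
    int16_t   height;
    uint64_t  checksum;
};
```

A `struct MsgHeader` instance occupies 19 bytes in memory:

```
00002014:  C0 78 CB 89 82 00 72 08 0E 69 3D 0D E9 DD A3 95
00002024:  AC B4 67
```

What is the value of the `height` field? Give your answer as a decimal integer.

15721

`height` follows `count` (4 B), `crc` (4 B), `duration_ms` (1 B), so it starts at offset 4 + 4 + 1 = 9 and occupies 2 bytes.
Bytes at offsets 9..10: 69 3D.
In little-endian order the low byte comes first in memory.
Reassemble most-significant byte first: 3D 69 → 0x3D69.
0x3D69 = 15721.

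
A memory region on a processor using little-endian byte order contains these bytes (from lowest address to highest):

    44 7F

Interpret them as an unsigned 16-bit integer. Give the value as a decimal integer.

Little-endian stores the least-significant byte at the lowest address.
Reassemble most-significant byte first: 7F 44 → 0x7F44.
0x7F44 = 32580.

32580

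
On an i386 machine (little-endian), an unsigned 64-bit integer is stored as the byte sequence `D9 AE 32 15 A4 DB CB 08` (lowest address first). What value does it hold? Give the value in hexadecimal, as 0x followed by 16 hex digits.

0x08CBDBA41532AED9

In little-endian order the low byte comes first in memory.
Reassemble most-significant byte first: 08 CB DB A4 15 32 AE D9 → 0x08CBDBA41532AED9.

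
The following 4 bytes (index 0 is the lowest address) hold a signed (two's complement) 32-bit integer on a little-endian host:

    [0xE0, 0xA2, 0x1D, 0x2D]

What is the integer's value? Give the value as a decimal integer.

Little-endian: lowest address holds the least-significant byte.
Reassemble most-significant byte first: 2D 1D A2 E0 → 0x2D1DA2E0.
0x2D1DA2E0 = 756916960.

756916960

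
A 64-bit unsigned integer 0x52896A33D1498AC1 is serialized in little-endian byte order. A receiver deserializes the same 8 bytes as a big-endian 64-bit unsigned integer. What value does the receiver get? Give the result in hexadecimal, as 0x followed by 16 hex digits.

0xC18A49D1336A8952

Stored little-endian, the bytes at ascending addresses are C1 8A 49 D1 33 6A 89 52.
Read back as big-endian, the last byte is least significant, giving 0xC18A49D1336A8952.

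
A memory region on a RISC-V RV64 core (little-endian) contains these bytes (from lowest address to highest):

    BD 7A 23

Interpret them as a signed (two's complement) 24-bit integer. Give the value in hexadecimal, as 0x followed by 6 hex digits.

In little-endian order the low byte comes first in memory.
Reassemble most-significant byte first: 23 7A BD → 0x237ABD.

0x237ABD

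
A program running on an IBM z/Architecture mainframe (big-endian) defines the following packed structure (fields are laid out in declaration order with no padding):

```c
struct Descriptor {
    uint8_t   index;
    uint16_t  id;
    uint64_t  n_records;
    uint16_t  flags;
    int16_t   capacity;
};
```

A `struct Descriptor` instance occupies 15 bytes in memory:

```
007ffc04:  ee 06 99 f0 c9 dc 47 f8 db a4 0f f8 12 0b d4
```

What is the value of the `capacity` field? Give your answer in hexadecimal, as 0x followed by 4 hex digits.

`capacity` follows `index` (1 B), `id` (2 B), `n_records` (8 B), `flags` (2 B), so it starts at offset 1 + 2 + 8 + 2 = 13 and occupies 2 bytes.
Bytes at offsets 13..14: 0B D4.
Big-endian stores the most-significant byte at the lowest address.
The bytes are already most-significant first: 0x0BD4.

0x0BD4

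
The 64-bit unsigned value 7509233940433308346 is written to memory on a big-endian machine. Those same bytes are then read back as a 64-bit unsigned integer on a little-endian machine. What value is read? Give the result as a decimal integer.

13441791000387794536

7509233940433308346 in 64-bit hexadecimal is 0x6836287BB2D58ABA.
Stored big-endian, the bytes at ascending addresses are 68 36 28 7B B2 D5 8A BA.
Read back as little-endian, the first byte is least significant, giving 0xBA8AD5B27B283668.
0xBA8AD5B27B283668 = 13441791000387794536.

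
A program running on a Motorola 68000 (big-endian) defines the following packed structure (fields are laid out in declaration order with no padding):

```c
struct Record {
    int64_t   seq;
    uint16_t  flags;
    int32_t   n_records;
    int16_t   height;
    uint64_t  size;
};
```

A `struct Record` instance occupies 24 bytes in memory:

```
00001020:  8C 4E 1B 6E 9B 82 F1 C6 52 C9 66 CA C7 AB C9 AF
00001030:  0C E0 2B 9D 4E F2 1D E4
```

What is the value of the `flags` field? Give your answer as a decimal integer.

21193

`flags` follows `seq` (8 bytes), so it starts at byte offset 8 and occupies 2 bytes.
Bytes at offsets 8..9: 52 C9.
Big-endian: lowest address holds the most-significant byte.
The bytes are already most-significant first: 0x52C9.
0x52C9 = 21193.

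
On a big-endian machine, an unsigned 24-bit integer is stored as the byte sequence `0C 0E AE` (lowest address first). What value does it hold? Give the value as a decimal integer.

Big-endian: lowest address holds the most-significant byte.
The bytes are already most-significant first: 0x0C0EAE.
0x0C0EAE = 790190.

790190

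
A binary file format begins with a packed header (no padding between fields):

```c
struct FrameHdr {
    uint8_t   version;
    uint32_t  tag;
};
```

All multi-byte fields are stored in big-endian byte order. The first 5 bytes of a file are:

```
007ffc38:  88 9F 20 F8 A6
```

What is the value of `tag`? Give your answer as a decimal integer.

2669738150

`tag` follows `version` (1 byte), so it starts at byte offset 1 and occupies 4 bytes.
Bytes at offsets 1..4: 9F 20 F8 A6.
In big-endian order the high byte comes first in memory.
The bytes are already most-significant first: 0x9F20F8A6.
0x9F20F8A6 = 2669738150.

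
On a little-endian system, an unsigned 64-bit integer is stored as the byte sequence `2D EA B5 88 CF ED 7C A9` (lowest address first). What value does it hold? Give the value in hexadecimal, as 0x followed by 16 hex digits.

Little-endian: lowest address holds the least-significant byte.
Reassemble most-significant byte first: A9 7C ED CF 88 B5 EA 2D → 0xA97CEDCF88B5EA2D.

0xA97CEDCF88B5EA2D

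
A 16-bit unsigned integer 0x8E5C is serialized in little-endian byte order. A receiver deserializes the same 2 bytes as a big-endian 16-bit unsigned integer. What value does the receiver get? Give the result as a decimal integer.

23694

Stored little-endian, the bytes at ascending addresses are 5C 8E.
Read back as big-endian, the last byte is least significant, giving 0x5C8E.
0x5C8E = 23694.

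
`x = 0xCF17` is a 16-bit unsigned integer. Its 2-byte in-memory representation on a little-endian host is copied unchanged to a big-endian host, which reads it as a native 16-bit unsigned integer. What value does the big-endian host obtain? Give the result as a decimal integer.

6095

Stored little-endian, the bytes at ascending addresses are 17 CF.
Read back as big-endian, the last byte is least significant, giving 0x17CF.
0x17CF = 6095.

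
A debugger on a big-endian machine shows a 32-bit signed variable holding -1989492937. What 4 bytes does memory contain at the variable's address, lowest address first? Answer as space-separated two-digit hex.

Two's complement of -1989492937 in 32 bits: 1989492937 = 0x769540C9; invert → 0x896ABF36; add 1 → 0x896ABF37.
Split into bytes (most-significant first): 89 6A BF 37.
In big-endian order the high byte comes first in memory.
So the memory order matches the most-significant-first order: 89 6A BF 37.

89 6A BF 37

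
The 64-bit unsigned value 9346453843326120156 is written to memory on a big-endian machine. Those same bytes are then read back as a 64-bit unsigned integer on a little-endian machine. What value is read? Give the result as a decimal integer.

9346453843326120156 in 64-bit hexadecimal is 0x81B546403909B0DC.
Stored big-endian, the bytes at ascending addresses are 81 B5 46 40 39 09 B0 DC.
Read back as little-endian, the first byte is least significant, giving 0xDCB009394046B581.
0xDCB009394046B581 = 15902220425741383041.

15902220425741383041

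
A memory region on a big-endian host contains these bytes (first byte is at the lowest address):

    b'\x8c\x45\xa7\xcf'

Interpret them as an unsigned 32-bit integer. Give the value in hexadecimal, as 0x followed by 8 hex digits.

0x8C45A7CF

Big-endian: lowest address holds the most-significant byte.
The bytes are already most-significant first: 0x8C45A7CF.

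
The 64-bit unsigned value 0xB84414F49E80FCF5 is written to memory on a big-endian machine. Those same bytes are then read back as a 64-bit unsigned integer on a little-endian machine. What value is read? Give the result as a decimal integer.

17725183653611586744

Stored big-endian, the bytes at ascending addresses are B8 44 14 F4 9E 80 FC F5.
Read back as little-endian, the first byte is least significant, giving 0xF5FC809EF41444B8.
0xF5FC809EF41444B8 = 17725183653611586744.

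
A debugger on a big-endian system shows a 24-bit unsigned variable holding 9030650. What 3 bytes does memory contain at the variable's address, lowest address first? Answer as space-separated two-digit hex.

89 CB FA

9030650 in hexadecimal, padded to 24 bits, is 0x89CBFA.
Split into bytes (most-significant first): 89 CB FA.
Big-endian: lowest address holds the most-significant byte.
So the memory order matches the most-significant-first order: 89 CB FA.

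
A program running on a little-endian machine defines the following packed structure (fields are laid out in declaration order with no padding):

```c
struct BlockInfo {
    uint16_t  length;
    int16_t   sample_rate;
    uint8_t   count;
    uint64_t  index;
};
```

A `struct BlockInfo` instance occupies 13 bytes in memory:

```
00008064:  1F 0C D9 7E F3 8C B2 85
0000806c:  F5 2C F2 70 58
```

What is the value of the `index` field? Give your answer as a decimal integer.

6372859747640914572

`index` follows `length` (2 B), `sample_rate` (2 B), `count` (1 B), so it starts at offset 2 + 2 + 1 = 5 and occupies 8 bytes.
Bytes at offsets 5..12: 8C B2 85 F5 2C F2 70 58.
In little-endian order the low byte comes first in memory.
Reassemble most-significant byte first: 58 70 F2 2C F5 85 B2 8C → 0x5870F22CF585B28C.
0x5870F22CF585B28C = 6372859747640914572.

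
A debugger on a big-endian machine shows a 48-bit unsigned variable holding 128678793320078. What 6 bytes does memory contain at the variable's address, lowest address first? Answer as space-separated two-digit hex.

75 08 5D C4 16 8E

128678793320078 in hexadecimal, padded to 48 bits, is 0x75085DC4168E.
Split into bytes (most-significant first): 75 08 5D C4 16 8E.
In big-endian order the high byte comes first in memory.
So the memory order matches the most-significant-first order: 75 08 5D C4 16 8E.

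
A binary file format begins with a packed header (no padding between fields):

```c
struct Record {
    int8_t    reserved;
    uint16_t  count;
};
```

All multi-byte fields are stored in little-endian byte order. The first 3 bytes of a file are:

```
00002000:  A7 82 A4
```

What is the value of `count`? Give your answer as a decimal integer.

42114

`count` follows `reserved` (1 byte), so it starts at byte offset 1 and occupies 2 bytes.
Bytes at offsets 1..2: 82 A4.
In little-endian order the low byte comes first in memory.
Reassemble most-significant byte first: A4 82 → 0xA482.
0xA482 = 42114.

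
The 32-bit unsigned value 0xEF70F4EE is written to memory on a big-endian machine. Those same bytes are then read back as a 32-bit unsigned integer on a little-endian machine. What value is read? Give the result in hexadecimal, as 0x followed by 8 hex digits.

Stored big-endian, the bytes at ascending addresses are EF 70 F4 EE.
Read back as little-endian, the first byte is least significant, giving 0xEEF470EF.

0xEEF470EF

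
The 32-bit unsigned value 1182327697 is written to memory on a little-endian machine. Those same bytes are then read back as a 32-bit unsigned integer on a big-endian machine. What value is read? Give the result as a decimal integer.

2447603782

1182327697 in 32-bit hexadecimal is 0x4678E391.
Stored little-endian, the bytes at ascending addresses are 91 E3 78 46.
Read back as big-endian, the last byte is least significant, giving 0x91E37846.
0x91E37846 = 2447603782.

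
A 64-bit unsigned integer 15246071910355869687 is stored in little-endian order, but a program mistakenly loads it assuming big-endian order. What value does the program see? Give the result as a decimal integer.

17843211234706298067

15246071910355869687 in 64-bit hexadecimal is 0xD394EDA014D29FF7.
Stored little-endian, the bytes at ascending addresses are F7 9F D2 14 A0 ED 94 D3.
Read back as big-endian, the last byte is least significant, giving 0xF79FD214A0ED94D3.
0xF79FD214A0ED94D3 = 17843211234706298067.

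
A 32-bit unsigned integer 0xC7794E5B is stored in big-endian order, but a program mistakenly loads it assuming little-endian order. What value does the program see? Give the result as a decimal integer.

Stored big-endian, the bytes at ascending addresses are C7 79 4E 5B.
Read back as little-endian, the first byte is least significant, giving 0x5B4E79C7.
0x5B4E79C7 = 1531869639.

1531869639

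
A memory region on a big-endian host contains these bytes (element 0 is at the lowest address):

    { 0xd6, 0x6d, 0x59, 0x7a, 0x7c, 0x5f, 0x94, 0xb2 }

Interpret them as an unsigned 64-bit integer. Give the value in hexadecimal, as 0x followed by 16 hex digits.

0xD66D597A7C5F94B2

Big-endian stores the most-significant byte at the lowest address.
The bytes are already most-significant first: 0xD66D597A7C5F94B2.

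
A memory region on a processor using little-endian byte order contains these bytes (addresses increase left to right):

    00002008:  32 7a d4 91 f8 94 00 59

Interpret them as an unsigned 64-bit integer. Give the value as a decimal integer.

6413289664695007794

Little-endian stores the least-significant byte at the lowest address.
Reassemble most-significant byte first: 59 00 94 F8 91 D4 7A 32 → 0x590094F891D47A32.
0x590094F891D47A32 = 6413289664695007794.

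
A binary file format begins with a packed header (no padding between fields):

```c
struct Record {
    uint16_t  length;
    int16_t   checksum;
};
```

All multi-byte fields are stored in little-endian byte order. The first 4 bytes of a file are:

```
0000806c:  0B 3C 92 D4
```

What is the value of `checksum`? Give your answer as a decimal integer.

-11118

`checksum` follows `length` (2 bytes), so it starts at byte offset 2 and occupies 2 bytes.
Bytes at offsets 2..3: 92 D4.
Little-endian: lowest address holds the least-significant byte.
Reassemble most-significant byte first: D4 92 → 0xD492.
Top bit is set, so as a signed 16-bit value this is 0xD492 − 2^16 = -11118.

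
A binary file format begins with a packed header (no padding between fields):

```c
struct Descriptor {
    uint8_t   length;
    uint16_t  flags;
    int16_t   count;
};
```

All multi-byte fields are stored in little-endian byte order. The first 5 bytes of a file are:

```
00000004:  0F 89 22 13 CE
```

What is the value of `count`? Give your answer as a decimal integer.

`count` follows `length` (1 B), `flags` (2 B), so it starts at offset 1 + 2 = 3 and occupies 2 bytes.
Bytes at offsets 3..4: 13 CE.
In little-endian order the low byte comes first in memory.
Reassemble most-significant byte first: CE 13 → 0xCE13.
Top bit is set, so as a signed 16-bit value this is 0xCE13 − 2^16 = -12781.

-12781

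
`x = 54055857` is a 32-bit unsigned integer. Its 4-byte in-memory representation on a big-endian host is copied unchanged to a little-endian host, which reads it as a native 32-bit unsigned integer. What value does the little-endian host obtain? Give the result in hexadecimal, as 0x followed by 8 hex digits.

0xB1D33803

54055857 in 32-bit hexadecimal is 0x0338D3B1.
Stored big-endian, the bytes at ascending addresses are 03 38 D3 B1.
Read back as little-endian, the first byte is least significant, giving 0xB1D33803.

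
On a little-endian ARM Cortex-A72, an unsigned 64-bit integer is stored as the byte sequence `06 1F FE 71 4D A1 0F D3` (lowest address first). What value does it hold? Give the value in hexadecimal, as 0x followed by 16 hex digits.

0xD30FA14D71FE1F06

In little-endian order the low byte comes first in memory.
Reassemble most-significant byte first: D3 0F A1 4D 71 FE 1F 06 → 0xD30FA14D71FE1F06.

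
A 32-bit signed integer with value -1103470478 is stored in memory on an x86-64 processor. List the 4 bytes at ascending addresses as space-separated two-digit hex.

72 60 3A BE

Two's complement of -1103470478 in 32 bits: 1103470478 = 0x41C59F8E; invert → 0xBE3A6071; add 1 → 0xBE3A6072.
Split into bytes (most-significant first): BE 3A 60 72.
Little-endian: lowest address holds the least-significant byte.
So at ascending addresses the bytes are 72 60 3A BE.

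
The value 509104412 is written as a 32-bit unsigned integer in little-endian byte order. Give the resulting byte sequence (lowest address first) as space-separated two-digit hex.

1C 51 58 1E

509104412 in hexadecimal, padded to 32 bits, is 0x1E58511C.
Split into bytes (most-significant first): 1E 58 51 1C.
In little-endian order the low byte comes first in memory.
So at ascending addresses the bytes are 1C 51 58 1E.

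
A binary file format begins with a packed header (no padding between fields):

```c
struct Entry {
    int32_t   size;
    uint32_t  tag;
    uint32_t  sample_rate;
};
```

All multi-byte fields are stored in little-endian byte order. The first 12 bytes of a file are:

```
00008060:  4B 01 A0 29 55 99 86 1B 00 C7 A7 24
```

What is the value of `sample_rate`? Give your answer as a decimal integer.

614975232

`sample_rate` follows `size` (4 B), `tag` (4 B), so it starts at offset 4 + 4 = 8 and occupies 4 bytes.
Bytes at offsets 8..11: 00 C7 A7 24.
Little-endian: lowest address holds the least-significant byte.
Reassemble most-significant byte first: 24 A7 C7 00 → 0x24A7C700.
0x24A7C700 = 614975232.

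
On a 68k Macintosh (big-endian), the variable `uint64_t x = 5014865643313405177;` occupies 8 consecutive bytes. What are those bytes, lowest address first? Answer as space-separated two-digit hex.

45 98 61 BB 92 01 9C F9

5014865643313405177 in hexadecimal, padded to 64 bits, is 0x459861BB92019CF9.
Split into bytes (most-significant first): 45 98 61 BB 92 01 9C F9.
In big-endian order the high byte comes first in memory.
So the memory order matches the most-significant-first order: 45 98 61 BB 92 01 9C F9.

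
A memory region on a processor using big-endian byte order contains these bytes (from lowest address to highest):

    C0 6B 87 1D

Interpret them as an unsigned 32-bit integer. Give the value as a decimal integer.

3228272413

In big-endian order the high byte comes first in memory.
The bytes are already most-significant first: 0xC06B871D.
0xC06B871D = 3228272413.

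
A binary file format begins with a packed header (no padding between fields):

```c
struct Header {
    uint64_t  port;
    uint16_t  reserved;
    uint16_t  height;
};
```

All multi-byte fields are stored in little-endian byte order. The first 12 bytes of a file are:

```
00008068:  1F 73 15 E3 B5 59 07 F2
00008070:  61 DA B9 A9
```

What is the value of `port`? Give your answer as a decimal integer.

17440006719749321503

`port` is the first field, at byte offset 0, occupying 8 bytes.
Bytes at offsets 0..7: 1F 73 15 E3 B5 59 07 F2.
In little-endian order the low byte comes first in memory.
Reassemble most-significant byte first: F2 07 59 B5 E3 15 73 1F → 0xF20759B5E315731F.
0xF20759B5E315731F = 17440006719749321503.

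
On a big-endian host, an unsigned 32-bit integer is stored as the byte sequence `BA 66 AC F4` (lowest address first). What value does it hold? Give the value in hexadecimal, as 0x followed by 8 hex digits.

0xBA66ACF4

Big-endian: lowest address holds the most-significant byte.
The bytes are already most-significant first: 0xBA66ACF4.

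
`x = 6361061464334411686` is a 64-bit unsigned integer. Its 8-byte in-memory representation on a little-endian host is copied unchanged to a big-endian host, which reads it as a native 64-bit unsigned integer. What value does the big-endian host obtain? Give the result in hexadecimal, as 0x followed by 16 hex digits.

0xA6271410B3074758

6361061464334411686 in 64-bit hexadecimal is 0x584707B3101427A6.
Stored little-endian, the bytes at ascending addresses are A6 27 14 10 B3 07 47 58.
Read back as big-endian, the last byte is least significant, giving 0xA6271410B3074758.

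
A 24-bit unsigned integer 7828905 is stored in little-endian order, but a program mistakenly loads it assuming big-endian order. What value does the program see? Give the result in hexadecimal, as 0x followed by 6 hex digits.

7828905 in 24-bit hexadecimal is 0x7775A9.
Stored little-endian, the bytes at ascending addresses are A9 75 77.
Read back as big-endian, the last byte is least significant, giving 0xA97577.

0xA97577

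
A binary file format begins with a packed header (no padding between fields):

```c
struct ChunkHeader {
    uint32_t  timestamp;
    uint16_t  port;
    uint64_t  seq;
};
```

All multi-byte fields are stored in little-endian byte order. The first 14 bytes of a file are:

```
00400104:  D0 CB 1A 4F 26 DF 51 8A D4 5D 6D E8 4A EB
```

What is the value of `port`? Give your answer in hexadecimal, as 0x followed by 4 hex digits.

`port` follows `timestamp` (4 bytes), so it starts at byte offset 4 and occupies 2 bytes.
Bytes at offsets 4..5: 26 DF.
Little-endian stores the least-significant byte at the lowest address.
Reassemble most-significant byte first: DF 26 → 0xDF26.

0xDF26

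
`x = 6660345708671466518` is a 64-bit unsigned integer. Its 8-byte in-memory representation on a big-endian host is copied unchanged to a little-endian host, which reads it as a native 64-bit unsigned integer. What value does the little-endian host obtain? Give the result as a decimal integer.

1656383816501915228

6660345708671466518 in 64-bit hexadecimal is 0x5C6E4D224EA8FC16.
Stored big-endian, the bytes at ascending addresses are 5C 6E 4D 22 4E A8 FC 16.
Read back as little-endian, the first byte is least significant, giving 0x16FCA84E224D6E5C.
0x16FCA84E224D6E5C = 1656383816501915228.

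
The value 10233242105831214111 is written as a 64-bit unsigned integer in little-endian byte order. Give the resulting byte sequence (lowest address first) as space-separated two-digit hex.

10233242105831214111 in hexadecimal, padded to 64 bits, is 0x8E03C77A2AA3CC1F.
Split into bytes (most-significant first): 8E 03 C7 7A 2A A3 CC 1F.
Little-endian: lowest address holds the least-significant byte.
So at ascending addresses the bytes are 1F CC A3 2A 7A C7 03 8E.

1F CC A3 2A 7A C7 03 8E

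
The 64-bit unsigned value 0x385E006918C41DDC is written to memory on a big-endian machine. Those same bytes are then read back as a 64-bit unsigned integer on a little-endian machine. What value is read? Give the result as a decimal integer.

Stored big-endian, the bytes at ascending addresses are 38 5E 00 69 18 C4 1D DC.
Read back as little-endian, the first byte is least significant, giving 0xDC1DC41869005E38.
0xDC1DC41869005E38 = 15861049071788645944.

15861049071788645944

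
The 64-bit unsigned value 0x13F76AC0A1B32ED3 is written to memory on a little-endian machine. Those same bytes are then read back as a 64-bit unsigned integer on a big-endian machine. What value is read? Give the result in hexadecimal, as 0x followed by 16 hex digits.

0xD32EB3A1C06AF713

Stored little-endian, the bytes at ascending addresses are D3 2E B3 A1 C0 6A F7 13.
Read back as big-endian, the last byte is least significant, giving 0xD32EB3A1C06AF713.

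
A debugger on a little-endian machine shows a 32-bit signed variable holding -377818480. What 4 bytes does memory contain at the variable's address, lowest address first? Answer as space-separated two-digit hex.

90 F2 7A E9

Two's complement of -377818480 in 32 bits: 377818480 = 0x16850D70; invert → 0xE97AF28F; add 1 → 0xE97AF290.
Split into bytes (most-significant first): E9 7A F2 90.
In little-endian order the low byte comes first in memory.
So at ascending addresses the bytes are 90 F2 7A E9.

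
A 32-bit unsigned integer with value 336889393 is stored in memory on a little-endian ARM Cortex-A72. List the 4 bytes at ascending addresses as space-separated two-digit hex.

31 86 14 14

336889393 in hexadecimal, padded to 32 bits, is 0x14148631.
Split into bytes (most-significant first): 14 14 86 31.
Little-endian stores the least-significant byte at the lowest address.
So at ascending addresses the bytes are 31 86 14 14.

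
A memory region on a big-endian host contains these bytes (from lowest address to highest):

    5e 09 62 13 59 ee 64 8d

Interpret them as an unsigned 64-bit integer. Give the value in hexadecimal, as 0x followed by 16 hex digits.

In big-endian order the high byte comes first in memory.
The bytes are already most-significant first: 0x5E09621359EE648D.

0x5E09621359EE648D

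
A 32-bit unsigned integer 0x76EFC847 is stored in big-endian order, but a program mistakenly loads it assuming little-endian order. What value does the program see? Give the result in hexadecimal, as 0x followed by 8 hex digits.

0x47C8EF76

Stored big-endian, the bytes at ascending addresses are 76 EF C8 47.
Read back as little-endian, the first byte is least significant, giving 0x47C8EF76.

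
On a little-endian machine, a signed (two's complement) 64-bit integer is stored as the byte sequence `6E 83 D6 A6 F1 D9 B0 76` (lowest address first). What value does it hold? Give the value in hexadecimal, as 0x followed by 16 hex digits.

Little-endian: lowest address holds the least-significant byte.
Reassemble most-significant byte first: 76 B0 D9 F1 A6 D6 83 6E → 0x76B0D9F1A6D6836E.

0x76B0D9F1A6D6836E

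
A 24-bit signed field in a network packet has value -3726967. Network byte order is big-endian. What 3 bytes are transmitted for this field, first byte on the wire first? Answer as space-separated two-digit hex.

Two's complement of -3726967 in 24 bits: 3726967 = 0x38DE77; invert → 0xC72188; add 1 → 0xC72189.
Split into bytes (most-significant first): C7 21 89.
In big-endian order the high byte comes first in memory.
So the memory order matches the most-significant-first order: C7 21 89.

C7 21 89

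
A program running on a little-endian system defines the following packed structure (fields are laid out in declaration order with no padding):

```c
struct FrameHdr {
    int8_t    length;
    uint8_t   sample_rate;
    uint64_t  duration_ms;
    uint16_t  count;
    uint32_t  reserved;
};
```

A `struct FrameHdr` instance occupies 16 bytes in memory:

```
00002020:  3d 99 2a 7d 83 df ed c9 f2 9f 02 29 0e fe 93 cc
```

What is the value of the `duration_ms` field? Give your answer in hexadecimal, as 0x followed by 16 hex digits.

`duration_ms` follows `length` (1 B), `sample_rate` (1 B), so it starts at offset 1 + 1 = 2 and occupies 8 bytes.
Bytes at offsets 2..9: 2A 7D 83 DF ED C9 F2 9F.
Little-endian stores the least-significant byte at the lowest address.
Reassemble most-significant byte first: 9F F2 C9 ED DF 83 7D 2A → 0x9FF2C9EDDF837D2A.

0x9FF2C9EDDF837D2A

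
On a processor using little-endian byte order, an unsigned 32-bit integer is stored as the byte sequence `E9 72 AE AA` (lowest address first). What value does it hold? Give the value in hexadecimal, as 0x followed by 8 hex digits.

Little-endian: lowest address holds the least-significant byte.
Reassemble most-significant byte first: AA AE 72 E9 → 0xAAAE72E9.

0xAAAE72E9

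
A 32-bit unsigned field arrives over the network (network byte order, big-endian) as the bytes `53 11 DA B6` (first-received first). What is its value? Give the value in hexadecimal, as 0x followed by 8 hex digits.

0x5311DAB6

Big-endian: lowest address holds the most-significant byte.
The bytes are already most-significant first: 0x5311DAB6.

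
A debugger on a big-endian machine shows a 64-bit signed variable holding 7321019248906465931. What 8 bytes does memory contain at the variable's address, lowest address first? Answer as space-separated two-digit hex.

65 99 7C 37 EC DD F2 8B

7321019248906465931 in hexadecimal, padded to 64 bits, is 0x65997C37ECDDF28B.
Split into bytes (most-significant first): 65 99 7C 37 EC DD F2 8B.
In big-endian order the high byte comes first in memory.
So the memory order matches the most-significant-first order: 65 99 7C 37 EC DD F2 8B.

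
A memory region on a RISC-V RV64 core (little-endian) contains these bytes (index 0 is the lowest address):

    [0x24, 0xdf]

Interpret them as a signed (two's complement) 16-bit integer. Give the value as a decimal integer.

Little-endian stores the least-significant byte at the lowest address.
Reassemble most-significant byte first: DF 24 → 0xDF24.
Top bit is set, so as a signed 16-bit value this is 0xDF24 − 2^16 = -8412.

-8412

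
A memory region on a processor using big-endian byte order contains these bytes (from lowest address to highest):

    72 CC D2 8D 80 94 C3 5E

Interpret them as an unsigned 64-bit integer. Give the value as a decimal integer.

Big-endian stores the most-significant byte at the lowest address.
The bytes are already most-significant first: 0x72CCD28D8094C35E.
0x72CCD28D8094C35E = 8272218120762213214.

8272218120762213214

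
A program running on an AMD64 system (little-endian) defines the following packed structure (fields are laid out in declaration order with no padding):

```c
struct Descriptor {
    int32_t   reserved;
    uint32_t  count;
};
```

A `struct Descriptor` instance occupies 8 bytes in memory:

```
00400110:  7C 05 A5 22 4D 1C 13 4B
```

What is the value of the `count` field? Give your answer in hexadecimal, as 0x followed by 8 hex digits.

0x4B131C4D

`count` follows `reserved` (4 bytes), so it starts at byte offset 4 and occupies 4 bytes.
Bytes at offsets 4..7: 4D 1C 13 4B.
Little-endian: lowest address holds the least-significant byte.
Reassemble most-significant byte first: 4B 13 1C 4D → 0x4B131C4D.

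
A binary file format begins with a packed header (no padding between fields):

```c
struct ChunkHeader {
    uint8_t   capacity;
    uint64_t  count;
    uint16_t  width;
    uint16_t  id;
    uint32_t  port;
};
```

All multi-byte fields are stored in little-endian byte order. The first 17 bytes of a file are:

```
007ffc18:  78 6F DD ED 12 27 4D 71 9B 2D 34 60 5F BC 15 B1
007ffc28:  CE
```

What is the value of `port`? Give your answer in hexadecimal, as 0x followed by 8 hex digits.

`port` follows `capacity` (1 B), `count` (8 B), `width` (2 B), `id` (2 B), so it starts at offset 1 + 8 + 2 + 2 = 13 and occupies 4 bytes.
Bytes at offsets 13..16: BC 15 B1 CE.
Little-endian stores the least-significant byte at the lowest address.
Reassemble most-significant byte first: CE B1 15 BC → 0xCEB115BC.

0xCEB115BC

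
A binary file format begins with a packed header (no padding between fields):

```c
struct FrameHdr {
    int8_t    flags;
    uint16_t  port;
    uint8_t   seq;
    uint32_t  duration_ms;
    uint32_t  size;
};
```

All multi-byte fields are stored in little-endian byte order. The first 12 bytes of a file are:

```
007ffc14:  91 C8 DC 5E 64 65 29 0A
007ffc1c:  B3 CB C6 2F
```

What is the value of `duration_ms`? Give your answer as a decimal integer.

170485092

`duration_ms` follows `flags` (1 B), `port` (2 B), `seq` (1 B), so it starts at offset 1 + 2 + 1 = 4 and occupies 4 bytes.
Bytes at offsets 4..7: 64 65 29 0A.
Little-endian stores the least-significant byte at the lowest address.
Reassemble most-significant byte first: 0A 29 65 64 → 0x0A296564.
0x0A296564 = 170485092.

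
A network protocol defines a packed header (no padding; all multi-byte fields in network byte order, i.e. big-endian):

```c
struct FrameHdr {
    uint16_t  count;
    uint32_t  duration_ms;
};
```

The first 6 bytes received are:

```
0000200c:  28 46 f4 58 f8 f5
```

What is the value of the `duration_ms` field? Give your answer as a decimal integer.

`duration_ms` follows `count` (2 bytes), so it starts at byte offset 2 and occupies 4 bytes.
Bytes at offsets 2..5: F4 58 F8 F5.
Big-endian stores the most-significant byte at the lowest address.
The bytes are already most-significant first: 0xF458F8F5.
0xF458F8F5 = 4099471605.

4099471605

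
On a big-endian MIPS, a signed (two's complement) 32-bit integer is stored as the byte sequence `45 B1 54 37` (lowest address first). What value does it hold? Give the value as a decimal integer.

1169249335

In big-endian order the high byte comes first in memory.
The bytes are already most-significant first: 0x45B15437.
0x45B15437 = 1169249335.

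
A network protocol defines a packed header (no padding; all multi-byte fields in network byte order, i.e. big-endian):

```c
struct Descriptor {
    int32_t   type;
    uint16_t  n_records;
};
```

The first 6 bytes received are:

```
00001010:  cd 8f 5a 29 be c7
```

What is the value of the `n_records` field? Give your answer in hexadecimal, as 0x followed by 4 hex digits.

0xBEC7

`n_records` follows `type` (4 bytes), so it starts at byte offset 4 and occupies 2 bytes.
Bytes at offsets 4..5: BE C7.
In big-endian order the high byte comes first in memory.
The bytes are already most-significant first: 0xBEC7.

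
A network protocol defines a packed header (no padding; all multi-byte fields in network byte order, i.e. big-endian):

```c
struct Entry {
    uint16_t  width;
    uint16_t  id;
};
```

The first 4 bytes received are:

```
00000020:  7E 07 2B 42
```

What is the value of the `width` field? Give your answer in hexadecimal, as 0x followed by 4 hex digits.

0x7E07

`width` is the first field, at byte offset 0, occupying 2 bytes.
Bytes at offsets 0..1: 7E 07.
Big-endian stores the most-significant byte at the lowest address.
The bytes are already most-significant first: 0x7E07.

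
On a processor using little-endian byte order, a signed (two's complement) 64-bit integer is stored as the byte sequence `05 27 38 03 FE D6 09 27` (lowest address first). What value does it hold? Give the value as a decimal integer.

2813015828733634309

In little-endian order the low byte comes first in memory.
Reassemble most-significant byte first: 27 09 D6 FE 03 38 27 05 → 0x2709D6FE03382705.
0x2709D6FE03382705 = 2813015828733634309.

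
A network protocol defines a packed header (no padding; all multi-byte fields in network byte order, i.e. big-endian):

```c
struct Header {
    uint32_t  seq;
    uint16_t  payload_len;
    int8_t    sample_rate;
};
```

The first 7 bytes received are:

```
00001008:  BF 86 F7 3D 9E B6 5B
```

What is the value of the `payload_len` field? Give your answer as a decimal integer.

40630

`payload_len` follows `seq` (4 bytes), so it starts at byte offset 4 and occupies 2 bytes.
Bytes at offsets 4..5: 9E B6.
Big-endian stores the most-significant byte at the lowest address.
The bytes are already most-significant first: 0x9EB6.
0x9EB6 = 40630.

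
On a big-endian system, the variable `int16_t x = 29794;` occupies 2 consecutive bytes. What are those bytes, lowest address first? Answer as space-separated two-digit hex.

29794 in hexadecimal, padded to 16 bits, is 0x7462.
Split into bytes (most-significant first): 74 62.
Big-endian stores the most-significant byte at the lowest address.
So the memory order matches the most-significant-first order: 74 62.

74 62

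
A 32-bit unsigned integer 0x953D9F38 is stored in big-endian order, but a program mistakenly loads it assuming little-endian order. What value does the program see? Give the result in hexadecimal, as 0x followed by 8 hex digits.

Stored big-endian, the bytes at ascending addresses are 95 3D 9F 38.
Read back as little-endian, the first byte is least significant, giving 0x389F3D95.

0x389F3D95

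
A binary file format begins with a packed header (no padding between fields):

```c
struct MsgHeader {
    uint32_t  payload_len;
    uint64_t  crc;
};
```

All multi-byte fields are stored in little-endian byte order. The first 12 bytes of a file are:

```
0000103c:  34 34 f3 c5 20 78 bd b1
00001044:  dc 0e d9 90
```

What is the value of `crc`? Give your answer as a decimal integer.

`crc` follows `payload_len` (4 bytes), so it starts at byte offset 4 and occupies 8 bytes.
Bytes at offsets 4..11: 20 78 BD B1 DC 0E D9 90.
In little-endian order the low byte comes first in memory.
Reassemble most-significant byte first: 90 D9 0E DC B1 BD 78 20 → 0x90D90EDCB1BD7820.
0x90D90EDCB1BD7820 = 10437389952445413408.

10437389952445413408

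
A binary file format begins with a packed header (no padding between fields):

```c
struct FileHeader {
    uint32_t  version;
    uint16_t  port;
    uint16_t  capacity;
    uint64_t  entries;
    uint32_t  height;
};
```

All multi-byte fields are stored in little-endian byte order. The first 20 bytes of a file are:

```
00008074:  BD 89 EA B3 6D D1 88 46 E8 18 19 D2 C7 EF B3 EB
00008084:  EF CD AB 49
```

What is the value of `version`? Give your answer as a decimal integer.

3018492349

`version` is the first field, at byte offset 0, occupying 4 bytes.
Bytes at offsets 0..3: BD 89 EA B3.
Little-endian: lowest address holds the least-significant byte.
Reassemble most-significant byte first: B3 EA 89 BD → 0xB3EA89BD.
0xB3EA89BD = 3018492349.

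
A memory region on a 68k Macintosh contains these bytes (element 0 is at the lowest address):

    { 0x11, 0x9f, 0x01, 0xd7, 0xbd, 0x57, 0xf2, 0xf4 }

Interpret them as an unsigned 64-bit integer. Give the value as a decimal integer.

1269735646048023284

Big-endian stores the most-significant byte at the lowest address.
The bytes are already most-significant first: 0x119F01D7BD57F2F4.
0x119F01D7BD57F2F4 = 1269735646048023284.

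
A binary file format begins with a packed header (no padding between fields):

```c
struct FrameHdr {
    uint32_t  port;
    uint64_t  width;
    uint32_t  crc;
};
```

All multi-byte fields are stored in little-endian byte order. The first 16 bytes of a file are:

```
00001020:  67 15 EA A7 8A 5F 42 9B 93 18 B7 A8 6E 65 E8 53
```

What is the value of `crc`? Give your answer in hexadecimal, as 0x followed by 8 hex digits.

0x53E8656E

`crc` follows `port` (4 B), `width` (8 B), so it starts at offset 4 + 8 = 12 and occupies 4 bytes.
Bytes at offsets 12..15: 6E 65 E8 53.
Little-endian: lowest address holds the least-significant byte.
Reassemble most-significant byte first: 53 E8 65 6E → 0x53E8656E.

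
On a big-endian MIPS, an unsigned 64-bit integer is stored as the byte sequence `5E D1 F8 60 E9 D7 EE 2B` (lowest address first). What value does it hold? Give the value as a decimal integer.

6832515204821544491

In big-endian order the high byte comes first in memory.
The bytes are already most-significant first: 0x5ED1F860E9D7EE2B.
0x5ED1F860E9D7EE2B = 6832515204821544491.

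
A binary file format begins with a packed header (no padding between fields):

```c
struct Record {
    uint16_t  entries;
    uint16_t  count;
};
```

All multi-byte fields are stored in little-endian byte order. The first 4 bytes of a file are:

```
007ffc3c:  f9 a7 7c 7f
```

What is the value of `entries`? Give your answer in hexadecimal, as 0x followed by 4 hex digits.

`entries` is the first field, at byte offset 0, occupying 2 bytes.
Bytes at offsets 0..1: F9 A7.
Little-endian: lowest address holds the least-significant byte.
Reassemble most-significant byte first: A7 F9 → 0xA7F9.

0xA7F9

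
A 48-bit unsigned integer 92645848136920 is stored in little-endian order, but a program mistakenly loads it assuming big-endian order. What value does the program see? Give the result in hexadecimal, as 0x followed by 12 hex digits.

0xD83CDECA4254

92645848136920 in 48-bit hexadecimal is 0x5442CADE3CD8.
Stored little-endian, the bytes at ascending addresses are D8 3C DE CA 42 54.
Read back as big-endian, the last byte is least significant, giving 0xD83CDECA4254.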